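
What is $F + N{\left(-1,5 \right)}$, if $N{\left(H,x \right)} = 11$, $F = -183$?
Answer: $-172$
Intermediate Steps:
$F + N{\left(-1,5 \right)} = -183 + 11 = -172$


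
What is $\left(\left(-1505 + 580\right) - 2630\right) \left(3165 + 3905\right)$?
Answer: $-25133850$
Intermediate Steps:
$\left(\left(-1505 + 580\right) - 2630\right) \left(3165 + 3905\right) = \left(-925 - 2630\right) 7070 = \left(-3555\right) 7070 = -25133850$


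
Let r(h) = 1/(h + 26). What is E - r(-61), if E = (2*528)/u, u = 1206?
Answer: 6361/7035 ≈ 0.90419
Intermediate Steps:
r(h) = 1/(26 + h)
E = 176/201 (E = (2*528)/1206 = 1056*(1/1206) = 176/201 ≈ 0.87562)
E - r(-61) = 176/201 - 1/(26 - 61) = 176/201 - 1/(-35) = 176/201 - 1*(-1/35) = 176/201 + 1/35 = 6361/7035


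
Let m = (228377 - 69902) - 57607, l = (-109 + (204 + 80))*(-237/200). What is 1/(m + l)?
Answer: 8/805285 ≈ 9.9344e-6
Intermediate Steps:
l = -1659/8 (l = (-109 + 284)*(-237*1/200) = 175*(-237/200) = -1659/8 ≈ -207.38)
m = 100868 (m = 158475 - 57607 = 100868)
1/(m + l) = 1/(100868 - 1659/8) = 1/(805285/8) = 8/805285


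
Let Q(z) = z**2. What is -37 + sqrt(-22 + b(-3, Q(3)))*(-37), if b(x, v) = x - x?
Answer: -37 - 37*I*sqrt(22) ≈ -37.0 - 173.55*I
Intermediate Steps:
b(x, v) = 0
-37 + sqrt(-22 + b(-3, Q(3)))*(-37) = -37 + sqrt(-22 + 0)*(-37) = -37 + sqrt(-22)*(-37) = -37 + (I*sqrt(22))*(-37) = -37 - 37*I*sqrt(22)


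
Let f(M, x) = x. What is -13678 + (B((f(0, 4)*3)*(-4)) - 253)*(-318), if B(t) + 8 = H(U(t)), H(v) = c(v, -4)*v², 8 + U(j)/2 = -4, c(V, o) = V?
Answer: 4465352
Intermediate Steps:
U(j) = -24 (U(j) = -16 + 2*(-4) = -16 - 8 = -24)
H(v) = v³ (H(v) = v*v² = v³)
B(t) = -13832 (B(t) = -8 + (-24)³ = -8 - 13824 = -13832)
-13678 + (B((f(0, 4)*3)*(-4)) - 253)*(-318) = -13678 + (-13832 - 253)*(-318) = -13678 - 14085*(-318) = -13678 + 4479030 = 4465352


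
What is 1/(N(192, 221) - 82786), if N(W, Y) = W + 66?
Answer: -1/82528 ≈ -1.2117e-5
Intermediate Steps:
N(W, Y) = 66 + W
1/(N(192, 221) - 82786) = 1/((66 + 192) - 82786) = 1/(258 - 82786) = 1/(-82528) = -1/82528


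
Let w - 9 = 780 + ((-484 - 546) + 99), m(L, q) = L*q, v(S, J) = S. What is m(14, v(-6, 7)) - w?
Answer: 58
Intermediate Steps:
w = -142 (w = 9 + (780 + ((-484 - 546) + 99)) = 9 + (780 + (-1030 + 99)) = 9 + (780 - 931) = 9 - 151 = -142)
m(14, v(-6, 7)) - w = 14*(-6) - 1*(-142) = -84 + 142 = 58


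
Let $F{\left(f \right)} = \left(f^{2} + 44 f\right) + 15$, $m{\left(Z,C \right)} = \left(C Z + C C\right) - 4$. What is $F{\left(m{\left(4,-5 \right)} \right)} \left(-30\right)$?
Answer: $-1800$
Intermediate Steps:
$m{\left(Z,C \right)} = -4 + C^{2} + C Z$ ($m{\left(Z,C \right)} = \left(C Z + C^{2}\right) - 4 = \left(C^{2} + C Z\right) - 4 = -4 + C^{2} + C Z$)
$F{\left(f \right)} = 15 + f^{2} + 44 f$
$F{\left(m{\left(4,-5 \right)} \right)} \left(-30\right) = \left(15 + \left(-4 + \left(-5\right)^{2} - 20\right)^{2} + 44 \left(-4 + \left(-5\right)^{2} - 20\right)\right) \left(-30\right) = \left(15 + \left(-4 + 25 - 20\right)^{2} + 44 \left(-4 + 25 - 20\right)\right) \left(-30\right) = \left(15 + 1^{2} + 44 \cdot 1\right) \left(-30\right) = \left(15 + 1 + 44\right) \left(-30\right) = 60 \left(-30\right) = -1800$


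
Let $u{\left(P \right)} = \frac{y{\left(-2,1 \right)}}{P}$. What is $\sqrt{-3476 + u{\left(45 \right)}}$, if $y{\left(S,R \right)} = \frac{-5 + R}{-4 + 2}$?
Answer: $\frac{i \sqrt{782090}}{15} \approx 58.957 i$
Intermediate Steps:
$y{\left(S,R \right)} = \frac{5}{2} - \frac{R}{2}$ ($y{\left(S,R \right)} = \frac{-5 + R}{-2} = \left(-5 + R\right) \left(- \frac{1}{2}\right) = \frac{5}{2} - \frac{R}{2}$)
$u{\left(P \right)} = \frac{2}{P}$ ($u{\left(P \right)} = \frac{\frac{5}{2} - \frac{1}{2}}{P} = \frac{2}{P}$)
$\sqrt{-3476 + u{\left(45 \right)}} = \sqrt{-3476 + \frac{2}{45}} = \sqrt{- \frac{156418}{45}} = \frac{i \sqrt{782090}}{15}$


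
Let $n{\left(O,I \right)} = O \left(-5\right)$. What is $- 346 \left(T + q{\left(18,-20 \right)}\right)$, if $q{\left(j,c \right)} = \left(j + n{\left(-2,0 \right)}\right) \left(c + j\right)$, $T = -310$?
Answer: $126636$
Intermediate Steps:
$n{\left(O,I \right)} = - 5 O$
$q{\left(j,c \right)} = \left(10 + j\right) \left(c + j\right)$ ($q{\left(j,c \right)} = \left(j - -10\right) \left(c + j\right) = \left(j + 10\right) \left(c + j\right) = \left(10 + j\right) \left(c + j\right)$)
$- 346 \left(T + q{\left(18,-20 \right)}\right) = - 346 \left(-310 + \left(18^{2} + 10 \left(-20\right) + 10 \cdot 18 - 360\right)\right) = - 346 \left(-310 + \left(324 - 200 + 180 - 360\right)\right) = - 346 \left(-310 - 56\right) = \left(-346\right) \left(-366\right) = 126636$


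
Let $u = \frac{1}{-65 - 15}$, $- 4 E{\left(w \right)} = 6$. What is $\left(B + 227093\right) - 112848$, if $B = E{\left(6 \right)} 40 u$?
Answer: $\frac{456983}{4} \approx 1.1425 \cdot 10^{5}$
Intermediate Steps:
$E{\left(w \right)} = - \frac{3}{2}$ ($E{\left(w \right)} = \left(- \frac{1}{4}\right) 6 = - \frac{3}{2}$)
$u = - \frac{1}{80}$ ($u = \frac{1}{-80} = - \frac{1}{80} \approx -0.0125$)
$B = \frac{3}{4}$ ($B = \left(- \frac{3}{2}\right) 40 \left(- \frac{1}{80}\right) = \left(-60\right) \left(- \frac{1}{80}\right) = \frac{3}{4} \approx 0.75$)
$\left(B + 227093\right) - 112848 = \left(\frac{3}{4} + 227093\right) - 112848 = \frac{908375}{4} - 112848 = \frac{456983}{4}$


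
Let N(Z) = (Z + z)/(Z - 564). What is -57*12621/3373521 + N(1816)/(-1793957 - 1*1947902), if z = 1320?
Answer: -280853918118221/1317024697854569 ≈ -0.21325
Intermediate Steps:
N(Z) = (1320 + Z)/(-564 + Z) (N(Z) = (Z + 1320)/(Z - 564) = (1320 + Z)/(-564 + Z))
-57*12621/3373521 + N(1816)/(-1793957 - 1*1947902) = -57*12621/3373521 + ((1320 + 1816)/(-564 + 1816))/(-1793957 - 1*1947902) = -719397*1/3373521 + (3136/1252)/(-1793957 - 1947902) = -239799/1124507 + ((1/1252)*3136)/(-3741859) = -239799/1124507 + (784/313)*(-1/3741859) = -239799/1124507 - 784/1171201867 = -280853918118221/1317024697854569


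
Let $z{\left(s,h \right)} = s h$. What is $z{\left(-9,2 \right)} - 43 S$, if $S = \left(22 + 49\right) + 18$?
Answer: $-3845$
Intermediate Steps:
$S = 89$ ($S = 71 + 18 = 89$)
$z{\left(s,h \right)} = h s$
$z{\left(-9,2 \right)} - 43 S = 2 \left(-9\right) - 3827 = -18 - 3827 = -3845$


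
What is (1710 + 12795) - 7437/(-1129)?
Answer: 16383582/1129 ≈ 14512.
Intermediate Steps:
(1710 + 12795) - 7437/(-1129) = 14505 - 7437*(-1/1129) = 14505 + 7437/1129 = 16383582/1129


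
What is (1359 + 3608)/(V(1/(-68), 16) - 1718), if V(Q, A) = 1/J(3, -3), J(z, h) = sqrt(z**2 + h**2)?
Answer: -153599508/53127431 - 14901*sqrt(2)/53127431 ≈ -2.8915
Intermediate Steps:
J(z, h) = sqrt(h**2 + z**2)
V(Q, A) = sqrt(2)/6 (V(Q, A) = 1/(sqrt((-3)**2 + 3**2)) = 1/(sqrt(9 + 9)) = 1/(sqrt(18)) = 1/(3*sqrt(2)) = sqrt(2)/6)
(1359 + 3608)/(V(1/(-68), 16) - 1718) = (1359 + 3608)/(sqrt(2)/6 - 1718) = 4967/(-1718 + sqrt(2)/6)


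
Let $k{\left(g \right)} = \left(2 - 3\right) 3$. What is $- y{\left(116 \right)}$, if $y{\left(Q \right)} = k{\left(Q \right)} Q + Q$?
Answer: $232$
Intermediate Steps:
$k{\left(g \right)} = -3$ ($k{\left(g \right)} = \left(-1\right) 3 = -3$)
$y{\left(Q \right)} = - 2 Q$ ($y{\left(Q \right)} = - 3 Q + Q = - 2 Q$)
$- y{\left(116 \right)} = - \left(-2\right) 116 = \left(-1\right) \left(-232\right) = 232$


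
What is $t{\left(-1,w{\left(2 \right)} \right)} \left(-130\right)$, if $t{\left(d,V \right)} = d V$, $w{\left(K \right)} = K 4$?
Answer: $1040$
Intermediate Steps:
$w{\left(K \right)} = 4 K$
$t{\left(d,V \right)} = V d$
$t{\left(-1,w{\left(2 \right)} \right)} \left(-130\right) = 4 \cdot 2 \left(-1\right) \left(-130\right) = 8 \left(-1\right) \left(-130\right) = \left(-8\right) \left(-130\right) = 1040$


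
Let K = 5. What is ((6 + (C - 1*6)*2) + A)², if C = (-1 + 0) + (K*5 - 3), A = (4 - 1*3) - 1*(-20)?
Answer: 3249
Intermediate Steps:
A = 21 (A = (4 - 3) + 20 = 1 + 20 = 21)
C = 21 (C = (-1 + 0) + (5*5 - 3) = -1 + (25 - 3) = -1 + 22 = 21)
((6 + (C - 1*6)*2) + A)² = ((6 + (21 - 1*6)*2) + 21)² = ((6 + (21 - 6)*2) + 21)² = ((6 + 15*2) + 21)² = ((6 + 30) + 21)² = (36 + 21)² = 57² = 3249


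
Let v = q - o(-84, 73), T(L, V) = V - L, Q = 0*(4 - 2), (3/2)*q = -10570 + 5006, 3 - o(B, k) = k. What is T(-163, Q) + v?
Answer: -10429/3 ≈ -3476.3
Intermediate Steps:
o(B, k) = 3 - k
q = -11128/3 (q = 2*(-10570 + 5006)/3 = (2/3)*(-5564) = -11128/3 ≈ -3709.3)
Q = 0 (Q = 0*2 = 0)
v = -10918/3 (v = -11128/3 - (3 - 1*73) = -11128/3 - (3 - 73) = -11128/3 - 1*(-70) = -11128/3 + 70 = -10918/3 ≈ -3639.3)
T(-163, Q) + v = (0 - 1*(-163)) - 10918/3 = (0 + 163) - 10918/3 = 163 - 10918/3 = -10429/3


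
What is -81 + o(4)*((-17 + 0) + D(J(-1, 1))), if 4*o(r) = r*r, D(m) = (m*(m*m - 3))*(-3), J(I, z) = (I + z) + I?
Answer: -173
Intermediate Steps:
J(I, z) = z + 2*I
D(m) = -3*m*(-3 + m²) (D(m) = (m*(m² - 3))*(-3) = (m*(-3 + m²))*(-3) = -3*m*(-3 + m²))
o(r) = r²/4 (o(r) = (r*r)/4 = r²/4)
-81 + o(4)*((-17 + 0) + D(J(-1, 1))) = -81 + ((¼)*4²)*((-17 + 0) + 3*(1 + 2*(-1))*(3 - (1 + 2*(-1))²)) = -81 + ((¼)*16)*(-17 + 3*(1 - 2)*(3 - (1 - 2)²)) = -81 + 4*(-17 + 3*(-1)*(3 - 1*(-1)²)) = -81 + 4*(-17 + 3*(-1)*(3 - 1*1)) = -81 + 4*(-17 + 3*(-1)*(3 - 1)) = -81 + 4*(-17 + 3*(-1)*2) = -81 + 4*(-17 - 6) = -81 + 4*(-23) = -81 - 92 = -173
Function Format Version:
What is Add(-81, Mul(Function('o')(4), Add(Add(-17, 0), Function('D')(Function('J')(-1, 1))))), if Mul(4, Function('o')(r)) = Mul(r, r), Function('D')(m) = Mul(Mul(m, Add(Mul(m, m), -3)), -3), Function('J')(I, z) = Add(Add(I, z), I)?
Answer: -173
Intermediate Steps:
Function('J')(I, z) = Add(z, Mul(2, I))
Function('D')(m) = Mul(-3, m, Add(-3, Pow(m, 2))) (Function('D')(m) = Mul(Mul(m, Add(Pow(m, 2), -3)), -3) = Mul(Mul(m, Add(-3, Pow(m, 2))), -3) = Mul(-3, m, Add(-3, Pow(m, 2))))
Function('o')(r) = Mul(Rational(1, 4), Pow(r, 2)) (Function('o')(r) = Mul(Rational(1, 4), Mul(r, r)) = Mul(Rational(1, 4), Pow(r, 2)))
Add(-81, Mul(Function('o')(4), Add(Add(-17, 0), Function('D')(Function('J')(-1, 1))))) = Add(-81, Mul(Mul(Rational(1, 4), Pow(4, 2)), Add(Add(-17, 0), Mul(3, Add(1, Mul(2, -1)), Add(3, Mul(-1, Pow(Add(1, Mul(2, -1)), 2))))))) = Add(-81, Mul(Mul(Rational(1, 4), 16), Add(-17, Mul(3, Add(1, -2), Add(3, Mul(-1, Pow(Add(1, -2), 2))))))) = Add(-81, Mul(4, Add(-17, Mul(3, -1, Add(3, Mul(-1, Pow(-1, 2))))))) = Add(-81, Mul(4, Add(-17, Mul(3, -1, Add(3, Mul(-1, 1)))))) = Add(-81, Mul(4, Add(-17, Mul(3, -1, Add(3, -1))))) = Add(-81, Mul(4, Add(-17, Mul(3, -1, 2)))) = Add(-81, Mul(4, Add(-17, -6))) = Add(-81, Mul(4, -23)) = Add(-81, -92) = -173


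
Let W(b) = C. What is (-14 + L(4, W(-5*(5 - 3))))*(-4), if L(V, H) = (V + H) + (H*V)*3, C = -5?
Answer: 300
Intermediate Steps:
W(b) = -5
L(V, H) = H + V + 3*H*V (L(V, H) = (H + V) + 3*H*V = H + V + 3*H*V)
(-14 + L(4, W(-5*(5 - 3))))*(-4) = (-14 + (-5 + 4 + 3*(-5)*4))*(-4) = (-14 + (-5 + 4 - 60))*(-4) = (-14 - 61)*(-4) = -75*(-4) = 300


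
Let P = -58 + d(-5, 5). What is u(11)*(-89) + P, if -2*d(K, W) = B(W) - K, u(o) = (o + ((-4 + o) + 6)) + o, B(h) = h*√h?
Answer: -6351/2 - 5*√5/2 ≈ -3181.1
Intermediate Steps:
B(h) = h^(3/2)
u(o) = 2 + 3*o (u(o) = (o + (2 + o)) + o = (2 + 2*o) + o = 2 + 3*o)
d(K, W) = K/2 - W^(3/2)/2 (d(K, W) = -(W^(3/2) - K)/2 = K/2 - W^(3/2)/2)
P = -121/2 - 5*√5/2 (P = -58 + ((½)*(-5) - 5*√5/2) = -58 + (-5/2 - 5*√5/2) = -121/2 - 5*√5/2 ≈ -66.090)
u(11)*(-89) + P = (2 + 3*11)*(-89) + (-121/2 - 5*√5/2) = (2 + 33)*(-89) + (-121/2 - 5*√5/2) = 35*(-89) + (-121/2 - 5*√5/2) = -3115 + (-121/2 - 5*√5/2) = -6351/2 - 5*√5/2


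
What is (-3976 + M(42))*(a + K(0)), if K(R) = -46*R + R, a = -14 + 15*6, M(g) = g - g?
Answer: -302176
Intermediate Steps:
M(g) = 0
a = 76 (a = -14 + 90 = 76)
K(R) = -45*R
(-3976 + M(42))*(a + K(0)) = (-3976 + 0)*(76 - 45*0) = -3976*(76 + 0) = -3976*76 = -302176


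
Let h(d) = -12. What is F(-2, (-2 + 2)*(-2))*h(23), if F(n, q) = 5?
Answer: -60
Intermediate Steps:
F(-2, (-2 + 2)*(-2))*h(23) = 5*(-12) = -60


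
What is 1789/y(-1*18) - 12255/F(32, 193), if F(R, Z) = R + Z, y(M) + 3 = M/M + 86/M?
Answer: -291352/915 ≈ -318.42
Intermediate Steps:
y(M) = -2 + 86/M (y(M) = -3 + (M/M + 86/M) = -3 + (1 + 86/M) = -2 + 86/M)
1789/y(-1*18) - 12255/F(32, 193) = 1789/(-2 + 86/((-1*18))) - 12255/(32 + 193) = 1789/(-2 + 86/(-18)) - 12255/225 = 1789/(-2 + 86*(-1/18)) - 12255*1/225 = 1789/(-2 - 43/9) - 817/15 = 1789/(-61/9) - 817/15 = 1789*(-9/61) - 817/15 = -16101/61 - 817/15 = -291352/915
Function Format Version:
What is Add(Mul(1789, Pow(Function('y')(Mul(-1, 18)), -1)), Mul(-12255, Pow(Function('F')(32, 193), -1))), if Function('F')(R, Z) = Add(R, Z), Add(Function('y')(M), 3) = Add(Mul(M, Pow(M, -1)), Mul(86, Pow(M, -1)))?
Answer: Rational(-291352, 915) ≈ -318.42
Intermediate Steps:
Function('y')(M) = Add(-2, Mul(86, Pow(M, -1))) (Function('y')(M) = Add(-3, Add(Mul(M, Pow(M, -1)), Mul(86, Pow(M, -1)))) = Add(-3, Add(1, Mul(86, Pow(M, -1)))) = Add(-2, Mul(86, Pow(M, -1))))
Add(Mul(1789, Pow(Function('y')(Mul(-1, 18)), -1)), Mul(-12255, Pow(Function('F')(32, 193), -1))) = Add(Mul(1789, Pow(Add(-2, Mul(86, Pow(Mul(-1, 18), -1))), -1)), Mul(-12255, Pow(Add(32, 193), -1))) = Add(Mul(1789, Pow(Add(-2, Mul(86, Pow(-18, -1))), -1)), Mul(-12255, Pow(225, -1))) = Add(Mul(1789, Pow(Add(-2, Mul(86, Rational(-1, 18))), -1)), Mul(-12255, Rational(1, 225))) = Add(Mul(1789, Pow(Add(-2, Rational(-43, 9)), -1)), Rational(-817, 15)) = Add(Mul(1789, Pow(Rational(-61, 9), -1)), Rational(-817, 15)) = Add(Mul(1789, Rational(-9, 61)), Rational(-817, 15)) = Add(Rational(-16101, 61), Rational(-817, 15)) = Rational(-291352, 915)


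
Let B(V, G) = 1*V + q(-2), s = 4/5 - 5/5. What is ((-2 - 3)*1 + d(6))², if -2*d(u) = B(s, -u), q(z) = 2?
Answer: 3481/100 ≈ 34.810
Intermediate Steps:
s = -⅕ (s = 4*(⅕) - 5*⅕ = ⅘ - 1 = -⅕ ≈ -0.20000)
B(V, G) = 2 + V (B(V, G) = 1*V + 2 = V + 2 = 2 + V)
d(u) = -9/10 (d(u) = -(2 - ⅕)/2 = -½*9/5 = -9/10)
((-2 - 3)*1 + d(6))² = ((-2 - 3)*1 - 9/10)² = (-5*1 - 9/10)² = (-5 - 9/10)² = (-59/10)² = 3481/100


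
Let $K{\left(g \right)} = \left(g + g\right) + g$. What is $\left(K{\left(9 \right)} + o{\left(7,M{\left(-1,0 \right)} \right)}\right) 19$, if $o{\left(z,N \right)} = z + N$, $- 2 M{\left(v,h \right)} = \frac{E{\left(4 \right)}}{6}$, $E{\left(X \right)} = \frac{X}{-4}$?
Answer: $\frac{7771}{12} \approx 647.58$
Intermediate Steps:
$E{\left(X \right)} = - \frac{X}{4}$ ($E{\left(X \right)} = X \left(- \frac{1}{4}\right) = - \frac{X}{4}$)
$M{\left(v,h \right)} = \frac{1}{12}$ ($M{\left(v,h \right)} = - \frac{\left(- \frac{1}{4}\right) 4 \cdot \frac{1}{6}}{2} = - \frac{\left(-1\right) \frac{1}{6}}{2} = \left(- \frac{1}{2}\right) \left(- \frac{1}{6}\right) = \frac{1}{12}$)
$o{\left(z,N \right)} = N + z$
$K{\left(g \right)} = 3 g$ ($K{\left(g \right)} = 2 g + g = 3 g$)
$\left(K{\left(9 \right)} + o{\left(7,M{\left(-1,0 \right)} \right)}\right) 19 = \left(3 \cdot 9 + \left(\frac{1}{12} + 7\right)\right) 19 = \left(27 + \frac{85}{12}\right) 19 = \frac{409}{12} \cdot 19 = \frac{7771}{12}$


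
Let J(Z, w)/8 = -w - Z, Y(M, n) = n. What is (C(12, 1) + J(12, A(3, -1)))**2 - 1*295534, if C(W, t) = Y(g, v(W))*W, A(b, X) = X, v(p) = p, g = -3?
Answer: -292398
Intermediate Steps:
C(W, t) = W**2 (C(W, t) = W*W = W**2)
J(Z, w) = -8*Z - 8*w (J(Z, w) = 8*(-w - Z) = 8*(-Z - w) = -8*Z - 8*w)
(C(12, 1) + J(12, A(3, -1)))**2 - 1*295534 = (12**2 + (-8*12 - 8*(-1)))**2 - 1*295534 = (144 + (-96 + 8))**2 - 295534 = (144 - 88)**2 - 295534 = 56**2 - 295534 = 3136 - 295534 = -292398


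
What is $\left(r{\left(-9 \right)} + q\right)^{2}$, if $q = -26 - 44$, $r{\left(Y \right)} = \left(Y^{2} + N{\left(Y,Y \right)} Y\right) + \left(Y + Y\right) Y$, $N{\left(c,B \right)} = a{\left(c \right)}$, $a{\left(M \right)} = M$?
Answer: $64516$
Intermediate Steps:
$N{\left(c,B \right)} = c$
$r{\left(Y \right)} = 4 Y^{2}$ ($r{\left(Y \right)} = \left(Y^{2} + Y Y\right) + \left(Y + Y\right) Y = \left(Y^{2} + Y^{2}\right) + 2 Y Y = 2 Y^{2} + 2 Y^{2} = 4 Y^{2}$)
$q = -70$ ($q = -26 - 44 = -70$)
$\left(r{\left(-9 \right)} + q\right)^{2} = \left(4 \left(-9\right)^{2} - 70\right)^{2} = \left(4 \cdot 81 - 70\right)^{2} = \left(324 - 70\right)^{2} = 254^{2} = 64516$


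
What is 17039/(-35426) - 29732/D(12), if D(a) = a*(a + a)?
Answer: -132274133/1275336 ≈ -103.72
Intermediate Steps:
D(a) = 2*a² (D(a) = a*(2*a) = 2*a²)
17039/(-35426) - 29732/D(12) = 17039/(-35426) - 29732/(2*12²) = 17039*(-1/35426) - 29732/(2*144) = -17039/35426 - 29732/288 = -17039/35426 - 29732*1/288 = -17039/35426 - 7433/72 = -132274133/1275336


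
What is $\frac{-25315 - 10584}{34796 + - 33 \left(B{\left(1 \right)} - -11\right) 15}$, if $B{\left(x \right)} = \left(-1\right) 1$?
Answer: $- \frac{35899}{29846} \approx -1.2028$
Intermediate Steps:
$B{\left(x \right)} = -1$
$\frac{-25315 - 10584}{34796 + - 33 \left(B{\left(1 \right)} - -11\right) 15} = \frac{-25315 - 10584}{34796 + - 33 \left(-1 - -11\right) 15} = - \frac{35899}{34796 + - 33 \left(-1 + 11\right) 15} = - \frac{35899}{34796 + \left(-33\right) 10 \cdot 15} = - \frac{35899}{34796 - 4950} = - \frac{35899}{29846}$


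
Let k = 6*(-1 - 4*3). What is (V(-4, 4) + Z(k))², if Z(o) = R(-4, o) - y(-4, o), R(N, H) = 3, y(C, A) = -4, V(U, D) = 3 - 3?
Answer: 49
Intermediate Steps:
V(U, D) = 0
k = -78 (k = 6*(-1 - 12) = 6*(-13) = -78)
Z(o) = 7 (Z(o) = 3 - 1*(-4) = 3 + 4 = 7)
(V(-4, 4) + Z(k))² = (0 + 7)² = 7² = 49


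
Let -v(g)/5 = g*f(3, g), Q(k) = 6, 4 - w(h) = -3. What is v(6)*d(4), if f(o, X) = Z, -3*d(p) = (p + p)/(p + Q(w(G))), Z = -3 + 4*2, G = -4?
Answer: 40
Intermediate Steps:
w(h) = 7 (w(h) = 4 - 1*(-3) = 4 + 3 = 7)
Z = 5 (Z = -3 + 8 = 5)
d(p) = -2*p/(3*(6 + p)) (d(p) = -(p + p)/(3*(p + 6)) = -2*p/(3*(6 + p)))
f(o, X) = 5
v(g) = -25*g (v(g) = -5*g*5 = -25*g)
v(6)*d(4) = (-25*6)*(-2*4/(18 + 3*4)) = -(-300)*4/(18 + 12) = -(-300)*4/30 = -150*(-4/15) = 40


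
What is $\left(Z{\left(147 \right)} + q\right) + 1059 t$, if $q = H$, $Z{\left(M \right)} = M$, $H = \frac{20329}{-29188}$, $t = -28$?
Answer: $- \frac{861212269}{29188} \approx -29506.0$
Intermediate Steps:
$H = - \frac{20329}{29188}$ ($H = 20329 \left(- \frac{1}{29188}\right) = - \frac{20329}{29188} \approx -0.69648$)
$q = - \frac{20329}{29188} \approx -0.69648$
$\left(Z{\left(147 \right)} + q\right) + 1059 t = \left(147 - \frac{20329}{29188}\right) + 1059 \left(-28\right) = \frac{4270307}{29188} - 29652 = - \frac{861212269}{29188}$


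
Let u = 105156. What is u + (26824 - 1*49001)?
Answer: 82979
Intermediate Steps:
u + (26824 - 1*49001) = 105156 + (26824 - 1*49001) = 105156 + (26824 - 49001) = 105156 - 22177 = 82979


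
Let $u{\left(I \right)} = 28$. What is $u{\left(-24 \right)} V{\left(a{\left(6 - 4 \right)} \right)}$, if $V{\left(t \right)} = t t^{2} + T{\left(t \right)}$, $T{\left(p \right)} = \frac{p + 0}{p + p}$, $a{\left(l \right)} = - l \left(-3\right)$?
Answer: $6062$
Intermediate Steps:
$a{\left(l \right)} = 3 l$
$T{\left(p \right)} = \frac{1}{2}$ ($T{\left(p \right)} = \frac{p}{2 p} = p \frac{1}{2 p} = \frac{1}{2}$)
$V{\left(t \right)} = \frac{1}{2} + t^{3}$ ($V{\left(t \right)} = t t^{2} + \frac{1}{2} = t^{3} + \frac{1}{2} = \frac{1}{2} + t^{3}$)
$u{\left(-24 \right)} V{\left(a{\left(6 - 4 \right)} \right)} = 28 \left(\frac{1}{2} + \left(3 \left(6 - 4\right)\right)^{3}\right) = 28 \left(\frac{1}{2} + \left(3 \cdot 2\right)^{3}\right) = 28 \left(\frac{1}{2} + 6^{3}\right) = 28 \left(\frac{1}{2} + 216\right) = 28 \cdot \frac{433}{2} = 6062$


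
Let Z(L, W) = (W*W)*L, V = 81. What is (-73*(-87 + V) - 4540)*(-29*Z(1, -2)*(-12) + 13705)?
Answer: -61927894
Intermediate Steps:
Z(L, W) = L*W² (Z(L, W) = W²*L = L*W²)
(-73*(-87 + V) - 4540)*(-29*Z(1, -2)*(-12) + 13705) = (-73*(-87 + 81) - 4540)*(-29*(-2)²*(-12) + 13705) = (-73*(-6) - 4540)*(-29*4*(-12) + 13705) = (438 - 4540)*(-29*4*(-12) + 13705) = -4102*(-116*(-12) + 13705) = -4102*(1392 + 13705) = -4102*15097 = -61927894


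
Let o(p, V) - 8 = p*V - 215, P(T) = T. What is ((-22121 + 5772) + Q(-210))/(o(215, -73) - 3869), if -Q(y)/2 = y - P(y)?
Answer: 16349/19771 ≈ 0.82692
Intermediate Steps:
o(p, V) = -207 + V*p (o(p, V) = 8 + (p*V - 215) = 8 + (V*p - 215) = 8 + (-215 + V*p) = -207 + V*p)
Q(y) = 0 (Q(y) = -2*(y - y) = -2*0 = 0)
((-22121 + 5772) + Q(-210))/(o(215, -73) - 3869) = ((-22121 + 5772) + 0)/((-207 - 73*215) - 3869) = (-16349 + 0)/((-207 - 15695) - 3869) = -16349/(-15902 - 3869) = -16349/(-19771) = -16349*(-1/19771) = 16349/19771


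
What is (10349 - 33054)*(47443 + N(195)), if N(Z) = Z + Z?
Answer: -1086048265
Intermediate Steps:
N(Z) = 2*Z
(10349 - 33054)*(47443 + N(195)) = (10349 - 33054)*(47443 + 2*195) = -22705*(47443 + 390) = -22705*47833 = -1086048265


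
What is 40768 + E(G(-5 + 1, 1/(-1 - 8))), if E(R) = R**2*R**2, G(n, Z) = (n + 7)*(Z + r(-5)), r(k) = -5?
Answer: 7779664/81 ≈ 96045.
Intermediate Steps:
G(n, Z) = (-5 + Z)*(7 + n) (G(n, Z) = (n + 7)*(Z - 5) = (7 + n)*(-5 + Z) = (-5 + Z)*(7 + n))
E(R) = R**4
40768 + E(G(-5 + 1, 1/(-1 - 8))) = 40768 + (-35 - 5*(-5 + 1) + 7/(-1 - 8) + (-5 + 1)/(-1 - 8))**4 = 40768 + (-35 - 5*(-4) + 7/(-9) - 4/(-9))**4 = 40768 + (-35 + 20 + 7*(-1/9) - 1/9*(-4))**4 = 40768 + (-35 + 20 - 7/9 + 4/9)**4 = 40768 + (-46/3)**4 = 40768 + 4477456/81 = 7779664/81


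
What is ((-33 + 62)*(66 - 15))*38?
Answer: 56202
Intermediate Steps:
((-33 + 62)*(66 - 15))*38 = (29*51)*38 = 1479*38 = 56202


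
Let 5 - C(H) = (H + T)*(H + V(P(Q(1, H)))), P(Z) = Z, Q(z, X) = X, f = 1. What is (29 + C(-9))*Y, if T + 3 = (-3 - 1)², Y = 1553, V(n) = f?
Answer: 102498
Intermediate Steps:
V(n) = 1
T = 13 (T = -3 + (-3 - 1)² = -3 + (-4)² = -3 + 16 = 13)
C(H) = 5 - (1 + H)*(13 + H) (C(H) = 5 - (H + 13)*(H + 1) = 5 - (13 + H)*(1 + H) = 5 - (1 + H)*(13 + H))
(29 + C(-9))*Y = (29 + (-8 - 1*(-9)² - 14*(-9)))*1553 = (29 + (-8 - 1*81 + 126))*1553 = (29 + (-8 - 81 + 126))*1553 = (29 + 37)*1553 = 66*1553 = 102498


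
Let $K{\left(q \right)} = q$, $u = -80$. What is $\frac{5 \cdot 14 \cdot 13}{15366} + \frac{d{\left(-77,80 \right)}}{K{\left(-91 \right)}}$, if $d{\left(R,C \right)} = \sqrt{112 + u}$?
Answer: $\frac{35}{591} - \frac{4 \sqrt{2}}{91} \approx -0.0029416$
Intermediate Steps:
$d{\left(R,C \right)} = 4 \sqrt{2}$ ($d{\left(R,C \right)} = \sqrt{112 - 80} = \sqrt{32} = 4 \sqrt{2}$)
$\frac{5 \cdot 14 \cdot 13}{15366} + \frac{d{\left(-77,80 \right)}}{K{\left(-91 \right)}} = \frac{5 \cdot 14 \cdot 13}{15366} + \frac{4 \sqrt{2}}{-91} = 70 \cdot 13 \cdot \frac{1}{15366} + 4 \sqrt{2} \left(- \frac{1}{91}\right) = 910 \cdot \frac{1}{15366} - \frac{4 \sqrt{2}}{91} = \frac{35}{591} - \frac{4 \sqrt{2}}{91}$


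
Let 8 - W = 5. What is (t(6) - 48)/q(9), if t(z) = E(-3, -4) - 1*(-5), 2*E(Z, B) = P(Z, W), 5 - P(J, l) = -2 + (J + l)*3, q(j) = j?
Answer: -79/18 ≈ -4.3889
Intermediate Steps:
W = 3 (W = 8 - 1*5 = 8 - 5 = 3)
P(J, l) = 7 - 3*J - 3*l (P(J, l) = 5 - (-2 + (J + l)*3) = 5 - (-2 + (3*J + 3*l)) = 5 - (-2 + 3*J + 3*l) = 5 + (2 - 3*J - 3*l) = 7 - 3*J - 3*l)
E(Z, B) = -1 - 3*Z/2 (E(Z, B) = (7 - 3*Z - 3*3)/2 = (7 - 3*Z - 9)/2 = (-2 - 3*Z)/2 = -1 - 3*Z/2)
t(z) = 17/2 (t(z) = (-1 - 3/2*(-3)) - 1*(-5) = (-1 + 9/2) + 5 = 7/2 + 5 = 17/2)
(t(6) - 48)/q(9) = (17/2 - 48)/9 = -79/2*1/9 = -79/18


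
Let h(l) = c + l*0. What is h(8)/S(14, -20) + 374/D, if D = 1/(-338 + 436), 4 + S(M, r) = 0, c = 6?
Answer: 73301/2 ≈ 36651.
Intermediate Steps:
S(M, r) = -4 (S(M, r) = -4 + 0 = -4)
D = 1/98 ≈ 0.010204
h(l) = 6 (h(l) = 6 + l*0 = 6 + 0 = 6)
h(8)/S(14, -20) + 374/D = 6/(-4) + 374/(1/98) = 6*(-1/4) + 374*98 = -3/2 + 36652 = 73301/2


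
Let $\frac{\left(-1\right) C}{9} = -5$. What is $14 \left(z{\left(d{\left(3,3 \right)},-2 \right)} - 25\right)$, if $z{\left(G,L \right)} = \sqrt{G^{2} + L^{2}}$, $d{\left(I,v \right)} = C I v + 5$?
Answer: $-350 + 28 \sqrt{42026} \approx 5390.1$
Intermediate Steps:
$C = 45$ ($C = \left(-9\right) \left(-5\right) = 45$)
$d{\left(I,v \right)} = 5 + 45 I v$ ($d{\left(I,v \right)} = 45 I v + 5 = 5 + 45 I v$)
$14 \left(z{\left(d{\left(3,3 \right)},-2 \right)} - 25\right) = 14 \left(\sqrt{\left(5 + 45 \cdot 3 \cdot 3\right)^{2} + \left(-2\right)^{2}} - 25\right) = 14 \left(\sqrt{\left(5 + 405\right)^{2} + 4} - 25\right) = 14 \left(\sqrt{410^{2} + 4} - 25\right) = 14 \left(\sqrt{168100 + 4} - 25\right) = 14 \left(\sqrt{168104} - 25\right) = 14 \left(2 \sqrt{42026} - 25\right) = 14 \left(-25 + 2 \sqrt{42026}\right) = -350 + 28 \sqrt{42026}$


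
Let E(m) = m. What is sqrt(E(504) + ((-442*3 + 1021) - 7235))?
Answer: 2*I*sqrt(1759) ≈ 83.881*I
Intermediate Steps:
sqrt(E(504) + ((-442*3 + 1021) - 7235)) = sqrt(504 + ((-442*3 + 1021) - 7235)) = sqrt(504 + ((-1326 + 1021) - 7235)) = sqrt(504 + (-305 - 7235)) = sqrt(504 - 7540) = sqrt(-7036) = 2*I*sqrt(1759)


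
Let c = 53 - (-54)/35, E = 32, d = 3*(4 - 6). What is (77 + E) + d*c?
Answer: -7639/35 ≈ -218.26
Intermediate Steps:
d = -6 (d = 3*(-2) = -6)
c = 1909/35 (c = 53 - (-54)/35 = 53 - 1*(-54/35) = 53 + 54/35 = 1909/35 ≈ 54.543)
(77 + E) + d*c = (77 + 32) - 6*1909/35 = 109 - 11454/35 = -7639/35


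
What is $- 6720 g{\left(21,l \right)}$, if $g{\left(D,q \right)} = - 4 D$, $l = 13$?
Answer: $564480$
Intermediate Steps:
$- 6720 g{\left(21,l \right)} = - 6720 \left(\left(-4\right) 21\right) = \left(-6720\right) \left(-84\right) = 564480$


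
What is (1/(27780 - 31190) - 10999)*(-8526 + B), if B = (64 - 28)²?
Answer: 27117265293/341 ≈ 7.9523e+7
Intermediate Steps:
B = 1296 (B = 36² = 1296)
(1/(27780 - 31190) - 10999)*(-8526 + B) = (1/(27780 - 31190) - 10999)*(-8526 + 1296) = (1/(-3410) - 10999)*(-7230) = (-1/3410 - 10999)*(-7230) = -37506591/3410*(-7230) = 27117265293/341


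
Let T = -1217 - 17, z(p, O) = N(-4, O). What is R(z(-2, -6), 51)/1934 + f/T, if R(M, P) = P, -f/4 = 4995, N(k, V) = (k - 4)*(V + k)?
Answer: 19352127/1193278 ≈ 16.218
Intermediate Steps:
N(k, V) = (-4 + k)*(V + k)
z(p, O) = 32 - 8*O (z(p, O) = (-4)**2 - 4*O - 4*(-4) + O*(-4) = 16 - 4*O + 16 - 4*O = 32 - 8*O)
f = -19980 (f = -4*4995 = -19980)
T = -1234
R(z(-2, -6), 51)/1934 + f/T = 51/1934 - 19980/(-1234) = 51*(1/1934) - 19980*(-1/1234) = 51/1934 + 9990/617 = 19352127/1193278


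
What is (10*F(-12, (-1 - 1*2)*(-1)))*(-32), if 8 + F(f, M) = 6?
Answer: 640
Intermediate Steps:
F(f, M) = -2 (F(f, M) = -8 + 6 = -2)
(10*F(-12, (-1 - 1*2)*(-1)))*(-32) = (10*(-2))*(-32) = -20*(-32) = 640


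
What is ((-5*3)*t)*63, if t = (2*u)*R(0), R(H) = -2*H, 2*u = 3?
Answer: 0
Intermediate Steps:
u = 3/2 (u = (1/2)*3 = 3/2 ≈ 1.5000)
t = 0 (t = (2*(3/2))*(-2*0) = 3*0 = 0)
((-5*3)*t)*63 = (-5*3*0)*63 = -15*0*63 = 0*63 = 0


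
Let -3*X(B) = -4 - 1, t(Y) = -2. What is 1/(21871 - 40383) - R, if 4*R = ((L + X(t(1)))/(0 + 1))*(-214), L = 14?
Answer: 46548421/55536 ≈ 838.17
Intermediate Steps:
X(B) = 5/3 (X(B) = -(-4 - 1)/3 = -1/3*(-5) = 5/3)
R = -5029/6 (R = (((14 + 5/3)/(0 + 1))*(-214))/4 = (((47/3)/1)*(-214))/4 = (((47/3)*1)*(-214))/4 = ((47/3)*(-214))/4 = (1/4)*(-10058/3) = -5029/6 ≈ -838.17)
1/(21871 - 40383) - R = 1/(21871 - 40383) - 1*(-5029/6) = 1/(-18512) + 5029/6 = -1/18512 + 5029/6 = 46548421/55536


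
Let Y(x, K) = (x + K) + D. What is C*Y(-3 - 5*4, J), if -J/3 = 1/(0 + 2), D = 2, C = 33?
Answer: -1485/2 ≈ -742.50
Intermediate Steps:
J = -3/2 (J = -3/(0 + 2) = -3/2 ≈ -1.5000)
Y(x, K) = 2 + K + x (Y(x, K) = (x + K) + 2 = (K + x) + 2 = 2 + K + x)
C*Y(-3 - 5*4, J) = 33*(2 - 3/2 + (-3 - 5*4)) = 33*(2 - 3/2 + (-3 - 20)) = 33*(2 - 3/2 - 23) = 33*(-45/2) = -1485/2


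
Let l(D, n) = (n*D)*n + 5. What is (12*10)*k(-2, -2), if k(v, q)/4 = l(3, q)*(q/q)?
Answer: 8160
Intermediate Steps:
l(D, n) = 5 + D*n² (l(D, n) = (D*n)*n + 5 = D*n² + 5 = 5 + D*n²)
k(v, q) = 20 + 12*q² (k(v, q) = 4*((5 + 3*q²)*(q/q)) = 4*((5 + 3*q²)*1) = 4*(5 + 3*q²) = 20 + 12*q²)
(12*10)*k(-2, -2) = (12*10)*(20 + 12*(-2)²) = 120*(20 + 12*4) = 120*(20 + 48) = 120*68 = 8160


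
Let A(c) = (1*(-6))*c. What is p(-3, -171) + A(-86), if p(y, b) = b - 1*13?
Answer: 332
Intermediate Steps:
p(y, b) = -13 + b (p(y, b) = b - 13 = -13 + b)
A(c) = -6*c
p(-3, -171) + A(-86) = (-13 - 171) - 6*(-86) = -184 + 516 = 332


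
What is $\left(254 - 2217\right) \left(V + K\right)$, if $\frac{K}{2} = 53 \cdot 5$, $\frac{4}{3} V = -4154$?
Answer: $\frac{10150673}{2} \approx 5.0753 \cdot 10^{6}$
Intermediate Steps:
$V = - \frac{6231}{2}$ ($V = \frac{3}{4} \left(-4154\right) = - \frac{6231}{2} \approx -3115.5$)
$K = 530$ ($K = 2 \cdot 53 \cdot 5 = 2 \cdot 265 = 530$)
$\left(254 - 2217\right) \left(V + K\right) = \left(254 - 2217\right) \left(- \frac{6231}{2} + 530\right) = \left(-1963\right) \left(- \frac{5171}{2}\right) = \frac{10150673}{2}$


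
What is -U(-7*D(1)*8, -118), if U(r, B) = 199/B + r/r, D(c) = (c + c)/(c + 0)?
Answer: 81/118 ≈ 0.68644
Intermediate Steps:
D(c) = 2 (D(c) = (2*c)/c = 2)
U(r, B) = 1 + 199/B (U(r, B) = 199/B + 1 = 1 + 199/B)
-U(-7*D(1)*8, -118) = -(199 - 118)/(-118) = -(-1)*81/118 = -1*(-81/118) = 81/118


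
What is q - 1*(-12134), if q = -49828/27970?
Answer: 169669076/13985 ≈ 12132.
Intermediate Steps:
q = -24914/13985 (q = -49828*1/27970 = -24914/13985 ≈ -1.7815)
q - 1*(-12134) = -24914/13985 - 1*(-12134) = -24914/13985 + 12134 = 169669076/13985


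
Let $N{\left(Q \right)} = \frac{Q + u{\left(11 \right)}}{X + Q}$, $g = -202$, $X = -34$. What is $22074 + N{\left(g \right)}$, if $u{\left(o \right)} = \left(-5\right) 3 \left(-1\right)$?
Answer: $\frac{5209651}{236} \approx 22075.0$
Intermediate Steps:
$u{\left(o \right)} = 15$ ($u{\left(o \right)} = \left(-15\right) \left(-1\right) = 15$)
$N{\left(Q \right)} = \frac{15 + Q}{-34 + Q}$ ($N{\left(Q \right)} = \frac{Q + 15}{-34 + Q} = \frac{15 + Q}{-34 + Q}$)
$22074 + N{\left(g \right)} = 22074 + \frac{15 - 202}{-34 - 202} = 22074 + \frac{1}{-236} \left(-187\right) = 22074 - - \frac{187}{236} = 22074 + \frac{187}{236} = \frac{5209651}{236}$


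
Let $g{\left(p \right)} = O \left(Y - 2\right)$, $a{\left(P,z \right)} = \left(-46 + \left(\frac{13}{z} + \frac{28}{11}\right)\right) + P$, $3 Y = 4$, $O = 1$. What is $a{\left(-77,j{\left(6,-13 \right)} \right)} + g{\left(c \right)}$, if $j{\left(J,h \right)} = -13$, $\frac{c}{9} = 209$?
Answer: $- \frac{4030}{33} \approx -122.12$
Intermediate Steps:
$c = 1881$ ($c = 9 \cdot 209 = 1881$)
$Y = \frac{4}{3}$ ($Y = \frac{1}{3} \cdot 4 = \frac{4}{3} \approx 1.3333$)
$a{\left(P,z \right)} = - \frac{478}{11} + P + \frac{13}{z}$ ($a{\left(P,z \right)} = \left(-46 + \left(\frac{13}{z} + 28 \cdot \frac{1}{11}\right)\right) + P = \left(-46 + \left(\frac{13}{z} + \frac{28}{11}\right)\right) + P = \left(-46 + \left(\frac{28}{11} + \frac{13}{z}\right)\right) + P = \left(- \frac{478}{11} + \frac{13}{z}\right) + P = - \frac{478}{11} + P + \frac{13}{z}$)
$g{\left(p \right)} = - \frac{2}{3}$ ($g{\left(p \right)} = 1 \left(\frac{4}{3} - 2\right) = 1 \left(- \frac{2}{3}\right) = - \frac{2}{3}$)
$a{\left(-77,j{\left(6,-13 \right)} \right)} + g{\left(c \right)} = \left(- \frac{478}{11} - 77 + \frac{13}{-13}\right) - \frac{2}{3} = \left(- \frac{478}{11} - 77 + 13 \left(- \frac{1}{13}\right)\right) - \frac{2}{3} = \left(- \frac{478}{11} - 77 - 1\right) - \frac{2}{3} = - \frac{1336}{11} - \frac{2}{3} = - \frac{4030}{33}$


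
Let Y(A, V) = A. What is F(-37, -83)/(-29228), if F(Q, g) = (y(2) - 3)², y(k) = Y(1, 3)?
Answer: -1/7307 ≈ -0.00013686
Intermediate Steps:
y(k) = 1
F(Q, g) = 4 (F(Q, g) = (1 - 3)² = (-2)² = 4)
F(-37, -83)/(-29228) = 4/(-29228) = 4*(-1/29228) = -1/7307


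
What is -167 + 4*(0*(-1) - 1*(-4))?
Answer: -151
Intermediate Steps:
-167 + 4*(0*(-1) - 1*(-4)) = -167 + 4*(0 + 4) = -167 + 4*4 = -167 + 16 = -151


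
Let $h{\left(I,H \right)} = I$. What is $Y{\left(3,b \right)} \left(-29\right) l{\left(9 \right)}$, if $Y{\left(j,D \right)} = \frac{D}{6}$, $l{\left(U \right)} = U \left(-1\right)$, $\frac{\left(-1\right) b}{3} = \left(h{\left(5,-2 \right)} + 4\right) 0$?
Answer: $0$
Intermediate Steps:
$b = 0$ ($b = - 3 \left(5 + 4\right) 0 = - 3 \cdot 9 \cdot 0 = \left(-3\right) 0 = 0$)
$l{\left(U \right)} = - U$
$Y{\left(j,D \right)} = \frac{D}{6}$ ($Y{\left(j,D \right)} = D \frac{1}{6} = \frac{D}{6}$)
$Y{\left(3,b \right)} \left(-29\right) l{\left(9 \right)} = \frac{1}{6} \cdot 0 \left(-29\right) \left(\left(-1\right) 9\right) = 0 \left(-29\right) \left(-9\right) = 0 \left(-9\right) = 0$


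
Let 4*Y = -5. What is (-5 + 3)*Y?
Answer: 5/2 ≈ 2.5000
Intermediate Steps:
Y = -5/4 (Y = (¼)*(-5) = -5/4 ≈ -1.2500)
(-5 + 3)*Y = (-5 + 3)*(-5/4) = -2*(-5/4) = 5/2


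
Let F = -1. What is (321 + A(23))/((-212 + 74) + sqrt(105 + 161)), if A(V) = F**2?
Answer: -22218/9389 - 161*sqrt(266)/9389 ≈ -2.6461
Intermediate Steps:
A(V) = 1 (A(V) = (-1)**2 = 1)
(321 + A(23))/((-212 + 74) + sqrt(105 + 161)) = (321 + 1)/((-212 + 74) + sqrt(105 + 161)) = 322/(-138 + sqrt(266))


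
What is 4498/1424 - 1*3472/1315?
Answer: 485371/936280 ≈ 0.51840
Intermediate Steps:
4498/1424 - 1*3472/1315 = 4498*(1/1424) - 3472*1/1315 = 2249/712 - 3472/1315 = 485371/936280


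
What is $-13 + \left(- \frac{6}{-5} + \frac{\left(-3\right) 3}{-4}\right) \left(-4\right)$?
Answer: $- \frac{134}{5} \approx -26.8$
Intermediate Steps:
$-13 + \left(- \frac{6}{-5} + \frac{\left(-3\right) 3}{-4}\right) \left(-4\right) = -13 + \left(\left(-6\right) \left(- \frac{1}{5}\right) - - \frac{9}{4}\right) \left(-4\right) = -13 + \left(\frac{6}{5} + \frac{9}{4}\right) \left(-4\right) = -13 + \frac{69}{20} \left(-4\right) = -13 - \frac{69}{5} = - \frac{134}{5}$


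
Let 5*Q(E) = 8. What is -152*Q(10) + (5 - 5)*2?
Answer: -1216/5 ≈ -243.20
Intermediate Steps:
Q(E) = 8/5 (Q(E) = (⅕)*8 = 8/5)
-152*Q(10) + (5 - 5)*2 = -152*8/5 + (5 - 5)*2 = -1216/5 + 0*2 = -1216/5 + 0 = -1216/5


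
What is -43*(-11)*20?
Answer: 9460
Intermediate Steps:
-43*(-11)*20 = 473*20 = 9460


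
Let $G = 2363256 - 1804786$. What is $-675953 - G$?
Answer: $-1234423$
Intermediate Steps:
$G = 558470$ ($G = 2363256 - 1804786 = 558470$)
$-675953 - G = -675953 - 558470 = -1234423$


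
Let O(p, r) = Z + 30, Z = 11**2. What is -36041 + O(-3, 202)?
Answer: -35890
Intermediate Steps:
Z = 121
O(p, r) = 151 (O(p, r) = 121 + 30 = 151)
-36041 + O(-3, 202) = -36041 + 151 = -35890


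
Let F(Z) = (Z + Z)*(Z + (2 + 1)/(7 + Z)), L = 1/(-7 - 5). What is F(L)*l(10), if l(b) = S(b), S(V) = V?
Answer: -1745/2988 ≈ -0.58400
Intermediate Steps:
L = -1/12 (L = 1/(-12) = -1/12 ≈ -0.083333)
l(b) = b
F(Z) = 2*Z*(Z + 3/(7 + Z)) (F(Z) = (2*Z)*(Z + 3/(7 + Z)) = 2*Z*(Z + 3/(7 + Z)))
F(L)*l(10) = (2*(-1/12)*(3 + (-1/12)² + 7*(-1/12))/(7 - 1/12))*10 = (2*(-1/12)*(3 + 1/144 - 7/12)/(83/12))*10 = (2*(-1/12)*(12/83)*(349/144))*10 = -349/5976*10 = -1745/2988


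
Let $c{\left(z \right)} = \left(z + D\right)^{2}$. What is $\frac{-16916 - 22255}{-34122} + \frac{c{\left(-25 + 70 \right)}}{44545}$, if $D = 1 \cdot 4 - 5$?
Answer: $\frac{54876739}{46059530} \approx 1.1914$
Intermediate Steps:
$D = -1$ ($D = 4 - 5 = -1$)
$c{\left(z \right)} = \left(-1 + z\right)^{2}$ ($c{\left(z \right)} = \left(z - 1\right)^{2} = \left(-1 + z\right)^{2}$)
$\frac{-16916 - 22255}{-34122} + \frac{c{\left(-25 + 70 \right)}}{44545} = \frac{-16916 - 22255}{-34122} + \frac{\left(-1 + \left(-25 + 70\right)\right)^{2}}{44545} = \left(-16916 - 22255\right) \left(- \frac{1}{34122}\right) + \left(-1 + 45\right)^{2} \cdot \frac{1}{44545} = \left(-39171\right) \left(- \frac{1}{34122}\right) + 44^{2} \cdot \frac{1}{44545} = \frac{1187}{1034} + 1936 \cdot \frac{1}{44545} = \frac{1187}{1034} + \frac{1936}{44545} = \frac{54876739}{46059530}$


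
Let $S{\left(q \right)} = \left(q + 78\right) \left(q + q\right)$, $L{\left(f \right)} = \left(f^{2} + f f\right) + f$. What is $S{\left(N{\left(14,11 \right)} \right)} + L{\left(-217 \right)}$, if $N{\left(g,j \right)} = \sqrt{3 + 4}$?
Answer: $93975 + 156 \sqrt{7} \approx 94388.0$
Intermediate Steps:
$L{\left(f \right)} = f + 2 f^{2}$ ($L{\left(f \right)} = \left(f^{2} + f^{2}\right) + f = 2 f^{2} + f = f + 2 f^{2}$)
$N{\left(g,j \right)} = \sqrt{7}$
$S{\left(q \right)} = 2 q \left(78 + q\right)$ ($S{\left(q \right)} = \left(78 + q\right) 2 q = 2 q \left(78 + q\right)$)
$S{\left(N{\left(14,11 \right)} \right)} + L{\left(-217 \right)} = 2 \sqrt{7} \left(78 + \sqrt{7}\right) - 217 \left(1 + 2 \left(-217\right)\right) = 2 \sqrt{7} \left(78 + \sqrt{7}\right) - 217 \left(1 - 434\right) = 2 \sqrt{7} \left(78 + \sqrt{7}\right) - -93961 = 2 \sqrt{7} \left(78 + \sqrt{7}\right) + 93961 = 93961 + 2 \sqrt{7} \left(78 + \sqrt{7}\right)$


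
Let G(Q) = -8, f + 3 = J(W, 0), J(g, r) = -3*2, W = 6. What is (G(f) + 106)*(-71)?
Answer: -6958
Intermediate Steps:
J(g, r) = -6
f = -9 (f = -3 - 6 = -9)
(G(f) + 106)*(-71) = (-8 + 106)*(-71) = 98*(-71) = -6958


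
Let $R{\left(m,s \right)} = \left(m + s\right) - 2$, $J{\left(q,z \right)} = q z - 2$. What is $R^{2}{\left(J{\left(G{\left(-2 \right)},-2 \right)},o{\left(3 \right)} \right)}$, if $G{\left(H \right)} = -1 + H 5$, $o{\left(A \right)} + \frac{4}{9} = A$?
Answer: $\frac{34225}{81} \approx 422.53$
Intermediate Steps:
$o{\left(A \right)} = - \frac{4}{9} + A$
$G{\left(H \right)} = -1 + 5 H$
$J{\left(q,z \right)} = -2 + q z$
$R{\left(m,s \right)} = -2 + m + s$
$R^{2}{\left(J{\left(G{\left(-2 \right)},-2 \right)},o{\left(3 \right)} \right)} = \left(-2 - \left(2 - \left(-1 + 5 \left(-2\right)\right) \left(-2\right)\right) + \left(- \frac{4}{9} + 3\right)\right)^{2} = \left(-2 - \left(2 - \left(-1 - 10\right) \left(-2\right)\right) + \frac{23}{9}\right)^{2} = \left(-2 - -20 + \frac{23}{9}\right)^{2} = \left(-2 + \left(-2 + 22\right) + \frac{23}{9}\right)^{2} = \left(-2 + 20 + \frac{23}{9}\right)^{2} = \left(\frac{185}{9}\right)^{2} = \frac{34225}{81}$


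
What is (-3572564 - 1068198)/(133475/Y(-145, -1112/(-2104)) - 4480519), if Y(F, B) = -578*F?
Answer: 11112636092/10728918969 ≈ 1.0358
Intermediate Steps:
(-3572564 - 1068198)/(133475/Y(-145, -1112/(-2104)) - 4480519) = (-3572564 - 1068198)/(133475/((-578*(-145))) - 4480519) = -4640762/(133475/83810 - 4480519) = -4640762/(133475*(1/83810) - 4480519) = -4640762/(26695/16762 - 4480519) = -4640762/(-75102432783/16762) = -4640762*(-16762/75102432783) = 11112636092/10728918969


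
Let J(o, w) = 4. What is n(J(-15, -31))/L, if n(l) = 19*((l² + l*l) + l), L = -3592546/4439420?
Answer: -1518281640/1796273 ≈ -845.24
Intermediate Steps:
L = -1796273/2219710 (L = -3592546*1/4439420 = -1796273/2219710 ≈ -0.80924)
n(l) = 19*l + 38*l² (n(l) = 19*((l² + l²) + l) = 19*(2*l² + l) = 19*(l + 2*l²) = 19*l + 38*l²)
n(J(-15, -31))/L = (19*4*(1 + 2*4))/(-1796273/2219710) = (19*4*(1 + 8))*(-2219710/1796273) = (19*4*9)*(-2219710/1796273) = 684*(-2219710/1796273) = -1518281640/1796273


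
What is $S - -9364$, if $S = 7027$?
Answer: $16391$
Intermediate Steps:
$S - -9364 = 7027 - -9364 = 7027 + 9364 = 16391$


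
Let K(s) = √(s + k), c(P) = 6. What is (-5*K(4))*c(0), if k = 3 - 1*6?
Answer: -30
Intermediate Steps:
k = -3 (k = 3 - 6 = -3)
K(s) = √(-3 + s) (K(s) = √(s - 3) = √(-3 + s))
(-5*K(4))*c(0) = -5*√(-3 + 4)*6 = -5*√1*6 = -5*1*6 = -5*6 = -30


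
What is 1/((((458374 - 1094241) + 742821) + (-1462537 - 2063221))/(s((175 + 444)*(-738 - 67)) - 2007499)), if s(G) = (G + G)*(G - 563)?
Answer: -497154886721/3418804 ≈ -1.4542e+5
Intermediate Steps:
s(G) = 2*G*(-563 + G) (s(G) = (2*G)*(-563 + G) = 2*G*(-563 + G))
1/((((458374 - 1094241) + 742821) + (-1462537 - 2063221))/(s((175 + 444)*(-738 - 67)) - 2007499)) = 1/((((458374 - 1094241) + 742821) + (-1462537 - 2063221))/(2*((175 + 444)*(-738 - 67))*(-563 + (175 + 444)*(-738 - 67)) - 2007499)) = 1/(((-635867 + 742821) - 3525758)/(2*(619*(-805))*(-563 + 619*(-805)) - 2007499)) = 1/((106954 - 3525758)/(2*(-498295)*(-563 - 498295) - 2007499)) = 1/(-3418804/(2*(-498295)*(-498858) - 2007499)) = 1/(-3418804/(497156894220 - 2007499)) = 1/(-3418804/497154886721) = -497154886721/3418804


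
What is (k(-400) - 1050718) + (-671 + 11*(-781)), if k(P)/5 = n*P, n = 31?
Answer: -1121980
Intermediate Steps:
k(P) = 155*P (k(P) = 5*(31*P) = 155*P)
(k(-400) - 1050718) + (-671 + 11*(-781)) = (155*(-400) - 1050718) + (-671 + 11*(-781)) = (-62000 - 1050718) + (-671 - 8591) = -1112718 - 9262 = -1121980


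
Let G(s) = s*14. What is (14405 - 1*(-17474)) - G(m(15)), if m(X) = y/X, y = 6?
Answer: 159367/5 ≈ 31873.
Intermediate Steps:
m(X) = 6/X
G(s) = 14*s
(14405 - 1*(-17474)) - G(m(15)) = (14405 - 1*(-17474)) - 14*6/15 = (14405 + 17474) - 14*6*(1/15) = 31879 - 14*2/5 = 31879 - 1*28/5 = 31879 - 28/5 = 159367/5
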